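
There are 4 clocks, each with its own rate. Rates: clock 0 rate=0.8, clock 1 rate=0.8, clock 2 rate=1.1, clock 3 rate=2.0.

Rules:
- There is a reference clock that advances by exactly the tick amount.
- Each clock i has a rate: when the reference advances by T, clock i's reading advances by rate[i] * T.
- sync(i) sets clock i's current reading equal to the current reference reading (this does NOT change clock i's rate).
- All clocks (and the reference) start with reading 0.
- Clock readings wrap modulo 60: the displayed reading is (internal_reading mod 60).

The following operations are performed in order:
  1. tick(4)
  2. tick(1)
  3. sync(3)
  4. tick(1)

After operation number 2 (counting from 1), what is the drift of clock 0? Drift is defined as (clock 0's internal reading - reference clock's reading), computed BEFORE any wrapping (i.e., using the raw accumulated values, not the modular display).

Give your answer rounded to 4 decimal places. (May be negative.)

Answer: -1.0000

Derivation:
After op 1 tick(4): ref=4.0000 raw=[3.2000 3.2000 4.4000 8.0000]
After op 2 tick(1): ref=5.0000 raw=[4.0000 4.0000 5.5000 10.0000]
Drift of clock 0 after op 2: 4.0000 - 5.0000 = -1.0000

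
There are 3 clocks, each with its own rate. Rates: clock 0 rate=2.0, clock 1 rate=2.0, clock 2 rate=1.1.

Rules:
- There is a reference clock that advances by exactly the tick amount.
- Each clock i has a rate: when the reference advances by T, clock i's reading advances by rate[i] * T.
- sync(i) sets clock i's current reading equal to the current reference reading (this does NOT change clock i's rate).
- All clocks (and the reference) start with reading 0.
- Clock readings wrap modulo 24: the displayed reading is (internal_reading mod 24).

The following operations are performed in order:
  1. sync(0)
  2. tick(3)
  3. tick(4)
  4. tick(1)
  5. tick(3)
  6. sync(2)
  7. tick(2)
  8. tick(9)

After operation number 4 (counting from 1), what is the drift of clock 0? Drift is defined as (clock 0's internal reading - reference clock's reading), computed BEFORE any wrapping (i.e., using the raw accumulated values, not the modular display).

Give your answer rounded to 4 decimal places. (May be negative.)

After op 1 sync(0): ref=0.0000 raw=[0.0000 0.0000 0.0000]
After op 2 tick(3): ref=3.0000 raw=[6.0000 6.0000 3.3000]
After op 3 tick(4): ref=7.0000 raw=[14.0000 14.0000 7.7000]
After op 4 tick(1): ref=8.0000 raw=[16.0000 16.0000 8.8000]
Drift of clock 0 after op 4: 16.0000 - 8.0000 = 8.0000

Answer: 8.0000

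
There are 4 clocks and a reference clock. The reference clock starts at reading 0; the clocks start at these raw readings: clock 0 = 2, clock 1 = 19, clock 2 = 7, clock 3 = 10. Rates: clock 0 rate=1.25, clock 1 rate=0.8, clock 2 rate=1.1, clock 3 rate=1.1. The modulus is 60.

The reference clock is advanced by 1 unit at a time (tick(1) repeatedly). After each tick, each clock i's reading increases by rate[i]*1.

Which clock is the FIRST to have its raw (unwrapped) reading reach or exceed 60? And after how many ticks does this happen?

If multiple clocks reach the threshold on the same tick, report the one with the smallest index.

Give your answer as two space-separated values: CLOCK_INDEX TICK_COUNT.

clock 0: start=2, rate=1.25, needs 60-2 = 58; ticks = ceil(58/1.25) = ceil(46.4000) = 47; reading at tick 47 = 2 + 1.25*47 = 60.7500
clock 1: start=19, rate=0.8, needs 60-19 = 41; ticks = ceil(41/0.8) = ceil(51.2500) = 52; reading at tick 52 = 19 + 0.8*52 = 60.6000
clock 2: start=7, rate=1.1, needs 60-7 = 53; ticks = ceil(53/1.1) = ceil(48.1818) = 49; reading at tick 49 = 7 + 1.1*49 = 60.9000
clock 3: start=10, rate=1.1, needs 60-10 = 50; ticks = ceil(50/1.1) = ceil(45.4545) = 46; reading at tick 46 = 10 + 1.1*46 = 60.6000
Minimum tick count = 46; winners = [3]; smallest index = 3

Answer: 3 46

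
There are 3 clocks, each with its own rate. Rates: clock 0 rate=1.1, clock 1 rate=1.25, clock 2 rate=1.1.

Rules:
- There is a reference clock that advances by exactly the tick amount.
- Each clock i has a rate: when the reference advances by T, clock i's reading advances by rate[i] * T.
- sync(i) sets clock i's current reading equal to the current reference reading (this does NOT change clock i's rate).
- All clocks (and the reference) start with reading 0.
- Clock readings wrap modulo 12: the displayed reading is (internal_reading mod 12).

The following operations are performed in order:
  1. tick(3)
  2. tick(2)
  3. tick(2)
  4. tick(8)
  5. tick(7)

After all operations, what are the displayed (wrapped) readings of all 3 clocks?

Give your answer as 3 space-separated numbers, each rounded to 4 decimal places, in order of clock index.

Answer: 0.2000 3.5000 0.2000

Derivation:
After op 1 tick(3): ref=3.0000 raw=[3.3000 3.7500 3.3000]
After op 2 tick(2): ref=5.0000 raw=[5.5000 6.2500 5.5000]
After op 3 tick(2): ref=7.0000 raw=[7.7000 8.7500 7.7000]
After op 4 tick(8): ref=15.0000 raw=[16.5000 18.7500 16.5000]
After op 5 tick(7): ref=22.0000 raw=[24.2000 27.5000 24.2000]
Wrap final raw readings (mod 12): 24.2000 mod 12 = 0.2000; 27.5000 mod 12 = 3.5000; 24.2000 mod 12 = 0.2000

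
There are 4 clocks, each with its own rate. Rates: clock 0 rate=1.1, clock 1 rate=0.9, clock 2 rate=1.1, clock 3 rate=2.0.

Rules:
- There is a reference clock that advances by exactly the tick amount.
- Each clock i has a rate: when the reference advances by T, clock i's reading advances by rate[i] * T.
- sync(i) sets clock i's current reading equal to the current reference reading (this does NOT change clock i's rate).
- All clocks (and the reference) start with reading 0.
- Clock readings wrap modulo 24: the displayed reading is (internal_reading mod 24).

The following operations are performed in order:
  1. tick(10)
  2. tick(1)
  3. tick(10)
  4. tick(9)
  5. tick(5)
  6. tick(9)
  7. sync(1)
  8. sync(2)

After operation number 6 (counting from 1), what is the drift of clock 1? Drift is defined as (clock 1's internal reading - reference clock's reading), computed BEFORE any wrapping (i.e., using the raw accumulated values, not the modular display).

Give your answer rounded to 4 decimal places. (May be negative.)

Answer: -4.4000

Derivation:
After op 1 tick(10): ref=10.0000 raw=[11.0000 9.0000 11.0000 20.0000]
After op 2 tick(1): ref=11.0000 raw=[12.1000 9.9000 12.1000 22.0000]
After op 3 tick(10): ref=21.0000 raw=[23.1000 18.9000 23.1000 42.0000]
After op 4 tick(9): ref=30.0000 raw=[33.0000 27.0000 33.0000 60.0000]
After op 5 tick(5): ref=35.0000 raw=[38.5000 31.5000 38.5000 70.0000]
After op 6 tick(9): ref=44.0000 raw=[48.4000 39.6000 48.4000 88.0000]
Drift of clock 1 after op 6: 39.6000 - 44.0000 = -4.4000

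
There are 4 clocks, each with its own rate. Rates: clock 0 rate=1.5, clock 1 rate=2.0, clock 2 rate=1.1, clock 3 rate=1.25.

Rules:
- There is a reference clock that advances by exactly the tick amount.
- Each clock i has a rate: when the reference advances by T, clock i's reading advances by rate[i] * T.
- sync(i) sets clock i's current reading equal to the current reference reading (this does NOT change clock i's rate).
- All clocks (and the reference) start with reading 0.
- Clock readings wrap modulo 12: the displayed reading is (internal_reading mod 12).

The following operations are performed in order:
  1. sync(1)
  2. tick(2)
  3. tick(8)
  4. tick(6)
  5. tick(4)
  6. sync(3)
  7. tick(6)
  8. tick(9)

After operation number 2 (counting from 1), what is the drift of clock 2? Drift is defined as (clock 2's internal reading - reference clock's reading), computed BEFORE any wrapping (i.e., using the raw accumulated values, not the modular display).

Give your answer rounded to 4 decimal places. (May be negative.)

After op 1 sync(1): ref=0.0000 raw=[0.0000 0.0000 0.0000 0.0000]
After op 2 tick(2): ref=2.0000 raw=[3.0000 4.0000 2.2000 2.5000]
Drift of clock 2 after op 2: 2.2000 - 2.0000 = 0.2000

Answer: 0.2000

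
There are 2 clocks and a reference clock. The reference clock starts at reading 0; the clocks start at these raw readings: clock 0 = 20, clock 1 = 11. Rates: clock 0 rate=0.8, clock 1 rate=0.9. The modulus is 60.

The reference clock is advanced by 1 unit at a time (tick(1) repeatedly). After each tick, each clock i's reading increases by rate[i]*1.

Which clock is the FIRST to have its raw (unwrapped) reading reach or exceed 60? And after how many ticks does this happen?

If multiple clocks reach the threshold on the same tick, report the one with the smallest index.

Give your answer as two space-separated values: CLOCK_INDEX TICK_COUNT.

Answer: 0 50

Derivation:
clock 0: start=20, rate=0.8, needs 60-20 = 40; ticks = ceil(40/0.8) = ceil(50.0000) = 50; reading at tick 50 = 20 + 0.8*50 = 60.0000
clock 1: start=11, rate=0.9, needs 60-11 = 49; ticks = ceil(49/0.9) = ceil(54.4444) = 55; reading at tick 55 = 11 + 0.9*55 = 60.5000
Minimum tick count = 50; winners = [0]; smallest index = 0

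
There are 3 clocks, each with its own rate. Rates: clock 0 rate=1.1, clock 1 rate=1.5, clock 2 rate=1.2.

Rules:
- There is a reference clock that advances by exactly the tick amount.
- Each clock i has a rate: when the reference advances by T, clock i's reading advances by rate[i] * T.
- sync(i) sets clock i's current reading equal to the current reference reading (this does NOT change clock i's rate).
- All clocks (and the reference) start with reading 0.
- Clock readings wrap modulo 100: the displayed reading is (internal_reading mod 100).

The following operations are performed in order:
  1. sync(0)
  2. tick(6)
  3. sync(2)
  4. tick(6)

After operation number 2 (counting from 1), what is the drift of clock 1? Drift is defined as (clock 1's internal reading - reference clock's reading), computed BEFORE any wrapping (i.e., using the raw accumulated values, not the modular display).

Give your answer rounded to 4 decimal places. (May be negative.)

After op 1 sync(0): ref=0.0000 raw=[0.0000 0.0000 0.0000]
After op 2 tick(6): ref=6.0000 raw=[6.6000 9.0000 7.2000]
Drift of clock 1 after op 2: 9.0000 - 6.0000 = 3.0000

Answer: 3.0000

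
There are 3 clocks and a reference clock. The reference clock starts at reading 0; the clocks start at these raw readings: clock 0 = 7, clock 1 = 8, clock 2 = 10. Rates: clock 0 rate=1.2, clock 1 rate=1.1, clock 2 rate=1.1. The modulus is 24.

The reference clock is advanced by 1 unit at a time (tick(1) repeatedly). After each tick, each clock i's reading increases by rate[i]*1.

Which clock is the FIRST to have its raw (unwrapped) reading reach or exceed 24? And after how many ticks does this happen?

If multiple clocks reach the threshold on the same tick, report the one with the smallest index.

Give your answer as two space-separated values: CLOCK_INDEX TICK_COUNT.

Answer: 2 13

Derivation:
clock 0: start=7, rate=1.2, needs 24-7 = 17; ticks = ceil(17/1.2) = ceil(14.1667) = 15; reading at tick 15 = 7 + 1.2*15 = 25.0000
clock 1: start=8, rate=1.1, needs 24-8 = 16; ticks = ceil(16/1.1) = ceil(14.5455) = 15; reading at tick 15 = 8 + 1.1*15 = 24.5000
clock 2: start=10, rate=1.1, needs 24-10 = 14; ticks = ceil(14/1.1) = ceil(12.7273) = 13; reading at tick 13 = 10 + 1.1*13 = 24.3000
Minimum tick count = 13; winners = [2]; smallest index = 2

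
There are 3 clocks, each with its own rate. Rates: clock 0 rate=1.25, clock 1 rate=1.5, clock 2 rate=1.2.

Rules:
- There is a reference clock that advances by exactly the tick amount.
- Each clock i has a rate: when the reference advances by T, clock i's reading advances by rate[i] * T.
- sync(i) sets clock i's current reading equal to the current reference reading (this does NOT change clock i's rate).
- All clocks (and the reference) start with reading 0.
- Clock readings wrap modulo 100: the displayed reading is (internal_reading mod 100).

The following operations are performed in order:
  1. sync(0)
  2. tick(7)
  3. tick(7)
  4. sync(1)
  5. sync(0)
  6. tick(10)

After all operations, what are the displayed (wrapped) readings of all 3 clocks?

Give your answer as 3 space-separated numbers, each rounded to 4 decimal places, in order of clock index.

After op 1 sync(0): ref=0.0000 raw=[0.0000 0.0000 0.0000]
After op 2 tick(7): ref=7.0000 raw=[8.7500 10.5000 8.4000]
After op 3 tick(7): ref=14.0000 raw=[17.5000 21.0000 16.8000]
After op 4 sync(1): ref=14.0000 raw=[17.5000 14.0000 16.8000]
After op 5 sync(0): ref=14.0000 raw=[14.0000 14.0000 16.8000]
After op 6 tick(10): ref=24.0000 raw=[26.5000 29.0000 28.8000]
Wrap final raw readings (mod 100): 26.5000 mod 100 = 26.5000; 29.0000 mod 100 = 29.0000; 28.8000 mod 100 = 28.8000

Answer: 26.5000 29.0000 28.8000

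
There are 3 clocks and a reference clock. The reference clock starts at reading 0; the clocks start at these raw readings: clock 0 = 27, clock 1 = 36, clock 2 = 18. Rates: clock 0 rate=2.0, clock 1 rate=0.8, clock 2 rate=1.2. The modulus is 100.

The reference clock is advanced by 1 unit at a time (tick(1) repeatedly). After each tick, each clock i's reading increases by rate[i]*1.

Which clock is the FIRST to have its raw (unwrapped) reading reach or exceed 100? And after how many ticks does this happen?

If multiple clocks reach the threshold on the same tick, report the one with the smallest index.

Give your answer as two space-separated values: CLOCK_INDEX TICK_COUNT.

Answer: 0 37

Derivation:
clock 0: start=27, rate=2.0, needs 100-27 = 73; ticks = ceil(73/2.0) = ceil(36.5000) = 37; reading at tick 37 = 27 + 2.0*37 = 101.0000
clock 1: start=36, rate=0.8, needs 100-36 = 64; ticks = ceil(64/0.8) = ceil(80.0000) = 80; reading at tick 80 = 36 + 0.8*80 = 100.0000
clock 2: start=18, rate=1.2, needs 100-18 = 82; ticks = ceil(82/1.2) = ceil(68.3333) = 69; reading at tick 69 = 18 + 1.2*69 = 100.8000
Minimum tick count = 37; winners = [0]; smallest index = 0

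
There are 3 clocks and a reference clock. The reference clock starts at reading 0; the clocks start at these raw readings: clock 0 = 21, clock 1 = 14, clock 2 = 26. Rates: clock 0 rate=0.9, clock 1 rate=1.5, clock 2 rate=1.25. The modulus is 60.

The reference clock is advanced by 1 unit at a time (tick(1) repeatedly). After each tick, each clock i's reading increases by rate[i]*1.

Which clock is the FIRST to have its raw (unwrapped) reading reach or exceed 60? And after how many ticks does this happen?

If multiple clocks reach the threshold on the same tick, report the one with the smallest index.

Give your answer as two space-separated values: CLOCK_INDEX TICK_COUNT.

Answer: 2 28

Derivation:
clock 0: start=21, rate=0.9, needs 60-21 = 39; ticks = ceil(39/0.9) = ceil(43.3333) = 44; reading at tick 44 = 21 + 0.9*44 = 60.6000
clock 1: start=14, rate=1.5, needs 60-14 = 46; ticks = ceil(46/1.5) = ceil(30.6667) = 31; reading at tick 31 = 14 + 1.5*31 = 60.5000
clock 2: start=26, rate=1.25, needs 60-26 = 34; ticks = ceil(34/1.25) = ceil(27.2000) = 28; reading at tick 28 = 26 + 1.25*28 = 61.0000
Minimum tick count = 28; winners = [2]; smallest index = 2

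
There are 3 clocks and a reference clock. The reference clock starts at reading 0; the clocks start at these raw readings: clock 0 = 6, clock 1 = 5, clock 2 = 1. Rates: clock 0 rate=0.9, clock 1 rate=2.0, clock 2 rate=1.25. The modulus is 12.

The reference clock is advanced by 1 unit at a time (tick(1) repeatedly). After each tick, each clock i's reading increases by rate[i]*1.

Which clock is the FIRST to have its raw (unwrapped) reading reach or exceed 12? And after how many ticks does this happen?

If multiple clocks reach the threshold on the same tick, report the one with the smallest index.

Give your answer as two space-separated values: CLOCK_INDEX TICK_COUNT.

clock 0: start=6, rate=0.9, needs 12-6 = 6; ticks = ceil(6/0.9) = ceil(6.6667) = 7; reading at tick 7 = 6 + 0.9*7 = 12.3000
clock 1: start=5, rate=2.0, needs 12-5 = 7; ticks = ceil(7/2.0) = ceil(3.5000) = 4; reading at tick 4 = 5 + 2.0*4 = 13.0000
clock 2: start=1, rate=1.25, needs 12-1 = 11; ticks = ceil(11/1.25) = ceil(8.8000) = 9; reading at tick 9 = 1 + 1.25*9 = 12.2500
Minimum tick count = 4; winners = [1]; smallest index = 1

Answer: 1 4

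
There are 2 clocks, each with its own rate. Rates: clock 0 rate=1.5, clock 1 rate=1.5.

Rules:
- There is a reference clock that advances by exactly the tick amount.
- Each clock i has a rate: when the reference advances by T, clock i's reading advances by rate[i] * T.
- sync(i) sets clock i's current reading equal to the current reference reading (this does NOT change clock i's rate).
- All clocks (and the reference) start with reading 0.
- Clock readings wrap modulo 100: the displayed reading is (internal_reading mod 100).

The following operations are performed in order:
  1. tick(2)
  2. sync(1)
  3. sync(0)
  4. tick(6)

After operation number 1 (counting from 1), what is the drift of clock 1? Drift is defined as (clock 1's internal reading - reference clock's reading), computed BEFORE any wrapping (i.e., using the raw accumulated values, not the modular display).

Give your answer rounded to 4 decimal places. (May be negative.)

Answer: 1.0000

Derivation:
After op 1 tick(2): ref=2.0000 raw=[3.0000 3.0000]
Drift of clock 1 after op 1: 3.0000 - 2.0000 = 1.0000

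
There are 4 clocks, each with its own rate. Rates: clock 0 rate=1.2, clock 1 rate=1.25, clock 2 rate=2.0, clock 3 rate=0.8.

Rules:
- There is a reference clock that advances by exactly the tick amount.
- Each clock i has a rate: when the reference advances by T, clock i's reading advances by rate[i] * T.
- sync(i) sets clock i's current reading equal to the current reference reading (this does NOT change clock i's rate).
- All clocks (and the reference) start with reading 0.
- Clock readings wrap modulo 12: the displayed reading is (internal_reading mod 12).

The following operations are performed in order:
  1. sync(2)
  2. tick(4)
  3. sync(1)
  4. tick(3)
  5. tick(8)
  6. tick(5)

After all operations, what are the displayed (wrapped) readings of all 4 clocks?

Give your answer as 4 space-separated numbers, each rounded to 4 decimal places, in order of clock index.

After op 1 sync(2): ref=0.0000 raw=[0.0000 0.0000 0.0000 0.0000]
After op 2 tick(4): ref=4.0000 raw=[4.8000 5.0000 8.0000 3.2000]
After op 3 sync(1): ref=4.0000 raw=[4.8000 4.0000 8.0000 3.2000]
After op 4 tick(3): ref=7.0000 raw=[8.4000 7.7500 14.0000 5.6000]
After op 5 tick(8): ref=15.0000 raw=[18.0000 17.7500 30.0000 12.0000]
After op 6 tick(5): ref=20.0000 raw=[24.0000 24.0000 40.0000 16.0000]
Wrap final raw readings (mod 12): 24.0000 mod 12 = 0.0000; 24.0000 mod 12 = 0.0000; 40.0000 mod 12 = 4.0000; 16.0000 mod 12 = 4.0000

Answer: 0.0000 0.0000 4.0000 4.0000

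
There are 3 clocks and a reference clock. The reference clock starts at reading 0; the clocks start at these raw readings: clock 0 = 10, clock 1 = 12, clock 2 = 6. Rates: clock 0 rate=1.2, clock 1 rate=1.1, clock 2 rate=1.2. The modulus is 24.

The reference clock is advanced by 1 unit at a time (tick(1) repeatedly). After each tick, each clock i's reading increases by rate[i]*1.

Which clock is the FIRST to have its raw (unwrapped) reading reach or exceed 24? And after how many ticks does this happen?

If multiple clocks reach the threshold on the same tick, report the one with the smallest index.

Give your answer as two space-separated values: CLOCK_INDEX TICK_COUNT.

clock 0: start=10, rate=1.2, needs 24-10 = 14; ticks = ceil(14/1.2) = ceil(11.6667) = 12; reading at tick 12 = 10 + 1.2*12 = 24.4000
clock 1: start=12, rate=1.1, needs 24-12 = 12; ticks = ceil(12/1.1) = ceil(10.9091) = 11; reading at tick 11 = 12 + 1.1*11 = 24.1000
clock 2: start=6, rate=1.2, needs 24-6 = 18; ticks = ceil(18/1.2) = ceil(15.0000) = 15; reading at tick 15 = 6 + 1.2*15 = 24.0000
Minimum tick count = 11; winners = [1]; smallest index = 1

Answer: 1 11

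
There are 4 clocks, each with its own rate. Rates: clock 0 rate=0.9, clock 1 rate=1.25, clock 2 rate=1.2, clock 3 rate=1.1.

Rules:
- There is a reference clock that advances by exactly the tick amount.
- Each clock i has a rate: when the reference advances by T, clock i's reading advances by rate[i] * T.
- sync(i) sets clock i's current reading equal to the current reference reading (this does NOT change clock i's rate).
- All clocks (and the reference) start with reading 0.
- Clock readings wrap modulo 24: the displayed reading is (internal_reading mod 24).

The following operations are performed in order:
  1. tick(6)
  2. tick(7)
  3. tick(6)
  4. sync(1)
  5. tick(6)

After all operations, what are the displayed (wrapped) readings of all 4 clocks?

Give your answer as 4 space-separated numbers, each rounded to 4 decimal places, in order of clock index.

Answer: 22.5000 2.5000 6.0000 3.5000

Derivation:
After op 1 tick(6): ref=6.0000 raw=[5.4000 7.5000 7.2000 6.6000]
After op 2 tick(7): ref=13.0000 raw=[11.7000 16.2500 15.6000 14.3000]
After op 3 tick(6): ref=19.0000 raw=[17.1000 23.7500 22.8000 20.9000]
After op 4 sync(1): ref=19.0000 raw=[17.1000 19.0000 22.8000 20.9000]
After op 5 tick(6): ref=25.0000 raw=[22.5000 26.5000 30.0000 27.5000]
Wrap final raw readings (mod 24): 22.5000 mod 24 = 22.5000; 26.5000 mod 24 = 2.5000; 30.0000 mod 24 = 6.0000; 27.5000 mod 24 = 3.5000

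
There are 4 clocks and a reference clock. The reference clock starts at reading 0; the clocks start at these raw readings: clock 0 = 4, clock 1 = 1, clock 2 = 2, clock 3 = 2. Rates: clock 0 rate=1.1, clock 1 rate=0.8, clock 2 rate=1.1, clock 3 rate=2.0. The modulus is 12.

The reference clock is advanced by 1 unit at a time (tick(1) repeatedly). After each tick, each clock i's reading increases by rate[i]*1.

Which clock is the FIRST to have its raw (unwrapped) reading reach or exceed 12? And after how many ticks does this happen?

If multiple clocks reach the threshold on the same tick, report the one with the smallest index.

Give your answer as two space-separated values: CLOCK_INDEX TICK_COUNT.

clock 0: start=4, rate=1.1, needs 12-4 = 8; ticks = ceil(8/1.1) = ceil(7.2727) = 8; reading at tick 8 = 4 + 1.1*8 = 12.8000
clock 1: start=1, rate=0.8, needs 12-1 = 11; ticks = ceil(11/0.8) = ceil(13.7500) = 14; reading at tick 14 = 1 + 0.8*14 = 12.2000
clock 2: start=2, rate=1.1, needs 12-2 = 10; ticks = ceil(10/1.1) = ceil(9.0909) = 10; reading at tick 10 = 2 + 1.1*10 = 13.0000
clock 3: start=2, rate=2.0, needs 12-2 = 10; ticks = ceil(10/2.0) = ceil(5.0000) = 5; reading at tick 5 = 2 + 2.0*5 = 12.0000
Minimum tick count = 5; winners = [3]; smallest index = 3

Answer: 3 5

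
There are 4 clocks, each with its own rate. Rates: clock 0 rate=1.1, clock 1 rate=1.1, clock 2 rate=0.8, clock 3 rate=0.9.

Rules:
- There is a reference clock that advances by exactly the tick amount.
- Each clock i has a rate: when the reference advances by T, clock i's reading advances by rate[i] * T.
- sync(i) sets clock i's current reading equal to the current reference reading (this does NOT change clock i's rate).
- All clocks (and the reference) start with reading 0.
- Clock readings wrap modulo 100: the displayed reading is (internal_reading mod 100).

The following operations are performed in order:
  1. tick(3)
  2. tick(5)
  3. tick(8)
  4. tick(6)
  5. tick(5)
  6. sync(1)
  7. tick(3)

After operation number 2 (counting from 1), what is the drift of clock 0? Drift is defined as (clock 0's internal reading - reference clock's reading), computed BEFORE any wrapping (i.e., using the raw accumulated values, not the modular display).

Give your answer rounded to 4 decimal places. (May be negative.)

After op 1 tick(3): ref=3.0000 raw=[3.3000 3.3000 2.4000 2.7000]
After op 2 tick(5): ref=8.0000 raw=[8.8000 8.8000 6.4000 7.2000]
Drift of clock 0 after op 2: 8.8000 - 8.0000 = 0.8000

Answer: 0.8000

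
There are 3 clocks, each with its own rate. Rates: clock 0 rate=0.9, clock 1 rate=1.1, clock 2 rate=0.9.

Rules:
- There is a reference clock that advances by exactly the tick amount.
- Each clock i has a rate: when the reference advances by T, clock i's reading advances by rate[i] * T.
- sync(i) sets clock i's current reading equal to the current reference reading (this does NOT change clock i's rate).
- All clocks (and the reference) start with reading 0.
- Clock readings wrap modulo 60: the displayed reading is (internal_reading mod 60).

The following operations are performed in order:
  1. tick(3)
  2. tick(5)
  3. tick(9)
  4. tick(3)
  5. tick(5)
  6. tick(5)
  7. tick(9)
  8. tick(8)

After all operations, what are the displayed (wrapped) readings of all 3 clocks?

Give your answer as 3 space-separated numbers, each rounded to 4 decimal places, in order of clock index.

Answer: 42.3000 51.7000 42.3000

Derivation:
After op 1 tick(3): ref=3.0000 raw=[2.7000 3.3000 2.7000]
After op 2 tick(5): ref=8.0000 raw=[7.2000 8.8000 7.2000]
After op 3 tick(9): ref=17.0000 raw=[15.3000 18.7000 15.3000]
After op 4 tick(3): ref=20.0000 raw=[18.0000 22.0000 18.0000]
After op 5 tick(5): ref=25.0000 raw=[22.5000 27.5000 22.5000]
After op 6 tick(5): ref=30.0000 raw=[27.0000 33.0000 27.0000]
After op 7 tick(9): ref=39.0000 raw=[35.1000 42.9000 35.1000]
After op 8 tick(8): ref=47.0000 raw=[42.3000 51.7000 42.3000]
Wrap final raw readings (mod 60): 42.3000 mod 60 = 42.3000; 51.7000 mod 60 = 51.7000; 42.3000 mod 60 = 42.3000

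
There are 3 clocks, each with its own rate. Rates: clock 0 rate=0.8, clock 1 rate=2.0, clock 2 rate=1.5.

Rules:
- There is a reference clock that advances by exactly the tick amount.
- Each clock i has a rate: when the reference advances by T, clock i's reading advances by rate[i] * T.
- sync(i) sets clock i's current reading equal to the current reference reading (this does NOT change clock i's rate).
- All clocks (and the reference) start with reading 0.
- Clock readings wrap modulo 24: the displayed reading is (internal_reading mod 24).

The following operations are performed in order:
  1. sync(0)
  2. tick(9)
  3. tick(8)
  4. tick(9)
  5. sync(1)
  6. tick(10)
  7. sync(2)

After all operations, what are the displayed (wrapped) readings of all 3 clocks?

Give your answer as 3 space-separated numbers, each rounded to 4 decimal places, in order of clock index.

Answer: 4.8000 22.0000 12.0000

Derivation:
After op 1 sync(0): ref=0.0000 raw=[0.0000 0.0000 0.0000]
After op 2 tick(9): ref=9.0000 raw=[7.2000 18.0000 13.5000]
After op 3 tick(8): ref=17.0000 raw=[13.6000 34.0000 25.5000]
After op 4 tick(9): ref=26.0000 raw=[20.8000 52.0000 39.0000]
After op 5 sync(1): ref=26.0000 raw=[20.8000 26.0000 39.0000]
After op 6 tick(10): ref=36.0000 raw=[28.8000 46.0000 54.0000]
After op 7 sync(2): ref=36.0000 raw=[28.8000 46.0000 36.0000]
Wrap final raw readings (mod 24): 28.8000 mod 24 = 4.8000; 46.0000 mod 24 = 22.0000; 36.0000 mod 24 = 12.0000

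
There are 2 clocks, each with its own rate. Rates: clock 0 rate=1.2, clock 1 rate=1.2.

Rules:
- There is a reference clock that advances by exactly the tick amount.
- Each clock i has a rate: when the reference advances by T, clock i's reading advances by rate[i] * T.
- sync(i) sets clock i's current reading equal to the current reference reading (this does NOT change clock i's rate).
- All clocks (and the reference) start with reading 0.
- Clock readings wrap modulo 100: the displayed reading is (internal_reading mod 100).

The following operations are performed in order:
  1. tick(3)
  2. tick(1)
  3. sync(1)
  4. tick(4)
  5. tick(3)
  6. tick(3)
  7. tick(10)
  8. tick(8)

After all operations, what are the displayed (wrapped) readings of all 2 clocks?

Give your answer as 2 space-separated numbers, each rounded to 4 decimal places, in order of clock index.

After op 1 tick(3): ref=3.0000 raw=[3.6000 3.6000]
After op 2 tick(1): ref=4.0000 raw=[4.8000 4.8000]
After op 3 sync(1): ref=4.0000 raw=[4.8000 4.0000]
After op 4 tick(4): ref=8.0000 raw=[9.6000 8.8000]
After op 5 tick(3): ref=11.0000 raw=[13.2000 12.4000]
After op 6 tick(3): ref=14.0000 raw=[16.8000 16.0000]
After op 7 tick(10): ref=24.0000 raw=[28.8000 28.0000]
After op 8 tick(8): ref=32.0000 raw=[38.4000 37.6000]
Wrap final raw readings (mod 100): 38.4000 mod 100 = 38.4000; 37.6000 mod 100 = 37.6000

Answer: 38.4000 37.6000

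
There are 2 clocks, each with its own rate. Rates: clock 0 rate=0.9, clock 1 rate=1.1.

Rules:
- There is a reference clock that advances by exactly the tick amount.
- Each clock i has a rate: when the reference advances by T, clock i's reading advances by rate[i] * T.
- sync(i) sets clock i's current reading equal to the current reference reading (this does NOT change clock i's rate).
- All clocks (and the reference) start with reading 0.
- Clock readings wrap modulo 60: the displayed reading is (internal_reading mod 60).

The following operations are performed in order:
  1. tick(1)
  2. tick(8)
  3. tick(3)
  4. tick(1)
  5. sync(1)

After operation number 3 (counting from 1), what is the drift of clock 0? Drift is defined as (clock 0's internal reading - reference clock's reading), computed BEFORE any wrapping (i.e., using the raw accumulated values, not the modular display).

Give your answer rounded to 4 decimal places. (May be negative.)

After op 1 tick(1): ref=1.0000 raw=[0.9000 1.1000]
After op 2 tick(8): ref=9.0000 raw=[8.1000 9.9000]
After op 3 tick(3): ref=12.0000 raw=[10.8000 13.2000]
Drift of clock 0 after op 3: 10.8000 - 12.0000 = -1.2000

Answer: -1.2000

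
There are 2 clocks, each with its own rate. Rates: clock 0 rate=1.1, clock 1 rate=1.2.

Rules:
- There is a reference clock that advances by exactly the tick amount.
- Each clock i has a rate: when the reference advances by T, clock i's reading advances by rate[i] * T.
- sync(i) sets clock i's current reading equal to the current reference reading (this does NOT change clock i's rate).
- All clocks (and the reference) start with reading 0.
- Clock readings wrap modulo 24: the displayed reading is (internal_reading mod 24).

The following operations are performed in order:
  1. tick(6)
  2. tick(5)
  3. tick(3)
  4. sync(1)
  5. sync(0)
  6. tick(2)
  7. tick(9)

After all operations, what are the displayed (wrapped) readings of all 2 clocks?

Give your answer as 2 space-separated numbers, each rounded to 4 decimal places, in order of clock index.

Answer: 2.1000 3.2000

Derivation:
After op 1 tick(6): ref=6.0000 raw=[6.6000 7.2000]
After op 2 tick(5): ref=11.0000 raw=[12.1000 13.2000]
After op 3 tick(3): ref=14.0000 raw=[15.4000 16.8000]
After op 4 sync(1): ref=14.0000 raw=[15.4000 14.0000]
After op 5 sync(0): ref=14.0000 raw=[14.0000 14.0000]
After op 6 tick(2): ref=16.0000 raw=[16.2000 16.4000]
After op 7 tick(9): ref=25.0000 raw=[26.1000 27.2000]
Wrap final raw readings (mod 24): 26.1000 mod 24 = 2.1000; 27.2000 mod 24 = 3.2000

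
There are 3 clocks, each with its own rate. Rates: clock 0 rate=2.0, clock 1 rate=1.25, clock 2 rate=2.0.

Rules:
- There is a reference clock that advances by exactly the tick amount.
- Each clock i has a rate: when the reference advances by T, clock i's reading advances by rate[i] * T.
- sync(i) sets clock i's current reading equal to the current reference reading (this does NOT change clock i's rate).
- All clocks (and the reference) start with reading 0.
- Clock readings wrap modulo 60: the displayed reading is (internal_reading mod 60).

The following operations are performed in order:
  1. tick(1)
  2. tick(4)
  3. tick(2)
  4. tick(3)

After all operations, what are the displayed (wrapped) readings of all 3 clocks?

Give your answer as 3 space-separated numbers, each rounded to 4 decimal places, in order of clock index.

Answer: 20.0000 12.5000 20.0000

Derivation:
After op 1 tick(1): ref=1.0000 raw=[2.0000 1.2500 2.0000]
After op 2 tick(4): ref=5.0000 raw=[10.0000 6.2500 10.0000]
After op 3 tick(2): ref=7.0000 raw=[14.0000 8.7500 14.0000]
After op 4 tick(3): ref=10.0000 raw=[20.0000 12.5000 20.0000]
Wrap final raw readings (mod 60): 20.0000 mod 60 = 20.0000; 12.5000 mod 60 = 12.5000; 20.0000 mod 60 = 20.0000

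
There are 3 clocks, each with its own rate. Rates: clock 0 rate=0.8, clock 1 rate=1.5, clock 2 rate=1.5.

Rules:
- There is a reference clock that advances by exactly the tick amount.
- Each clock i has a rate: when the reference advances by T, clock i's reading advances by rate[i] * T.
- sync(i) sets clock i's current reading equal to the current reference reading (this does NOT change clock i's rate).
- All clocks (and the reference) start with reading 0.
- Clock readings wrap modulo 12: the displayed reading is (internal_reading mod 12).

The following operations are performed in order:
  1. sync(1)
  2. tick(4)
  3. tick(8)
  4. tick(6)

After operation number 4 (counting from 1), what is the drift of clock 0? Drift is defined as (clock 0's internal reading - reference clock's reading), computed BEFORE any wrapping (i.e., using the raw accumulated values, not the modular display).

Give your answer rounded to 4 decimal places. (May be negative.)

After op 1 sync(1): ref=0.0000 raw=[0.0000 0.0000 0.0000]
After op 2 tick(4): ref=4.0000 raw=[3.2000 6.0000 6.0000]
After op 3 tick(8): ref=12.0000 raw=[9.6000 18.0000 18.0000]
After op 4 tick(6): ref=18.0000 raw=[14.4000 27.0000 27.0000]
Drift of clock 0 after op 4: 14.4000 - 18.0000 = -3.6000

Answer: -3.6000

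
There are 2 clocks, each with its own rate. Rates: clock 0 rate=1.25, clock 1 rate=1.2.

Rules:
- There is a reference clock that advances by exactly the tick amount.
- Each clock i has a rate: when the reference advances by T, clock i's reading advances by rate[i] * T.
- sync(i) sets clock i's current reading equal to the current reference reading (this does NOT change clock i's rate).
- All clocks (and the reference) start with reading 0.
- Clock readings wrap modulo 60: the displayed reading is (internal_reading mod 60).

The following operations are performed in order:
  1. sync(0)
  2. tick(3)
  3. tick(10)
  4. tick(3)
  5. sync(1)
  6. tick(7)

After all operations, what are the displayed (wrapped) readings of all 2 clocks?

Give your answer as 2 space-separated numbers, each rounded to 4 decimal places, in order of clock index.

After op 1 sync(0): ref=0.0000 raw=[0.0000 0.0000]
After op 2 tick(3): ref=3.0000 raw=[3.7500 3.6000]
After op 3 tick(10): ref=13.0000 raw=[16.2500 15.6000]
After op 4 tick(3): ref=16.0000 raw=[20.0000 19.2000]
After op 5 sync(1): ref=16.0000 raw=[20.0000 16.0000]
After op 6 tick(7): ref=23.0000 raw=[28.7500 24.4000]
Wrap final raw readings (mod 60): 28.7500 mod 60 = 28.7500; 24.4000 mod 60 = 24.4000

Answer: 28.7500 24.4000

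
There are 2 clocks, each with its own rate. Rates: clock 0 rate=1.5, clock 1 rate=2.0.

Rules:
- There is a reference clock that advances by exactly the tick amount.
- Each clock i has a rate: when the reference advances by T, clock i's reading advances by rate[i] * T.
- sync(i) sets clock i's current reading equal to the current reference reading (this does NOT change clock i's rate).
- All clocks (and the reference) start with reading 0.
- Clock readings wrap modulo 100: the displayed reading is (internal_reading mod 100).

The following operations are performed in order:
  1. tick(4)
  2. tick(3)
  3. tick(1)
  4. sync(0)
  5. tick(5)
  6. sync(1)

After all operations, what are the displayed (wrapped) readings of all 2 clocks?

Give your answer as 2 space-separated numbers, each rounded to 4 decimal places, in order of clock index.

After op 1 tick(4): ref=4.0000 raw=[6.0000 8.0000]
After op 2 tick(3): ref=7.0000 raw=[10.5000 14.0000]
After op 3 tick(1): ref=8.0000 raw=[12.0000 16.0000]
After op 4 sync(0): ref=8.0000 raw=[8.0000 16.0000]
After op 5 tick(5): ref=13.0000 raw=[15.5000 26.0000]
After op 6 sync(1): ref=13.0000 raw=[15.5000 13.0000]
Wrap final raw readings (mod 100): 15.5000 mod 100 = 15.5000; 13.0000 mod 100 = 13.0000

Answer: 15.5000 13.0000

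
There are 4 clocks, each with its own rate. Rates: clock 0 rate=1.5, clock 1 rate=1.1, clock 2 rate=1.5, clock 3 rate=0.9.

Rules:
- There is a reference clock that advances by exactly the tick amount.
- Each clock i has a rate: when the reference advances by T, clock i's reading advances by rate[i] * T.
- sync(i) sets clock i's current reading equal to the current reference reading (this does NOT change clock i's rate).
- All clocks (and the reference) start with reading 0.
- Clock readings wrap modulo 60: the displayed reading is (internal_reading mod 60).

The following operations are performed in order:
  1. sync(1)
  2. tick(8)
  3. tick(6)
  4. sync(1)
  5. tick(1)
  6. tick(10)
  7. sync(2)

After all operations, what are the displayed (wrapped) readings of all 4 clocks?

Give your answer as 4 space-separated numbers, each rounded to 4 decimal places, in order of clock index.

Answer: 37.5000 26.1000 25.0000 22.5000

Derivation:
After op 1 sync(1): ref=0.0000 raw=[0.0000 0.0000 0.0000 0.0000]
After op 2 tick(8): ref=8.0000 raw=[12.0000 8.8000 12.0000 7.2000]
After op 3 tick(6): ref=14.0000 raw=[21.0000 15.4000 21.0000 12.6000]
After op 4 sync(1): ref=14.0000 raw=[21.0000 14.0000 21.0000 12.6000]
After op 5 tick(1): ref=15.0000 raw=[22.5000 15.1000 22.5000 13.5000]
After op 6 tick(10): ref=25.0000 raw=[37.5000 26.1000 37.5000 22.5000]
After op 7 sync(2): ref=25.0000 raw=[37.5000 26.1000 25.0000 22.5000]
Wrap final raw readings (mod 60): 37.5000 mod 60 = 37.5000; 26.1000 mod 60 = 26.1000; 25.0000 mod 60 = 25.0000; 22.5000 mod 60 = 22.5000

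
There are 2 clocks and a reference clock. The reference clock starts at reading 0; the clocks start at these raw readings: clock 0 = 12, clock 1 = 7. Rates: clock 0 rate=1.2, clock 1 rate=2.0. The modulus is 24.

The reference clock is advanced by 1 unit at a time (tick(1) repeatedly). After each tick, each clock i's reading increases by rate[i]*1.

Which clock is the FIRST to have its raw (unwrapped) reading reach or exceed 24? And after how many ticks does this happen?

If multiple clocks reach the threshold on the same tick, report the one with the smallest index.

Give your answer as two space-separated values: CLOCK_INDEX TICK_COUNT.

Answer: 1 9

Derivation:
clock 0: start=12, rate=1.2, needs 24-12 = 12; ticks = ceil(12/1.2) = ceil(10.0000) = 10; reading at tick 10 = 12 + 1.2*10 = 24.0000
clock 1: start=7, rate=2.0, needs 24-7 = 17; ticks = ceil(17/2.0) = ceil(8.5000) = 9; reading at tick 9 = 7 + 2.0*9 = 25.0000
Minimum tick count = 9; winners = [1]; smallest index = 1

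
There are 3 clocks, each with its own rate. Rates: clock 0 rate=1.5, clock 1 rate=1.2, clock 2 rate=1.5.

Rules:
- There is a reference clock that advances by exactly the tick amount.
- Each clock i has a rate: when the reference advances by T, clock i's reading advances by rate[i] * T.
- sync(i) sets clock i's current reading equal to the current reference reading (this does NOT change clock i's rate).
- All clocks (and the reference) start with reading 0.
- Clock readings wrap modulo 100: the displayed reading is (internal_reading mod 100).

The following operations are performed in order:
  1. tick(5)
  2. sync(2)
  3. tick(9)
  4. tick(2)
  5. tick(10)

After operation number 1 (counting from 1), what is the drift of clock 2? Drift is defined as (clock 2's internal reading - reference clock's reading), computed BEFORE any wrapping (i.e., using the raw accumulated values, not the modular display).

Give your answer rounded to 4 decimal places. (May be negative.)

Answer: 2.5000

Derivation:
After op 1 tick(5): ref=5.0000 raw=[7.5000 6.0000 7.5000]
Drift of clock 2 after op 1: 7.5000 - 5.0000 = 2.5000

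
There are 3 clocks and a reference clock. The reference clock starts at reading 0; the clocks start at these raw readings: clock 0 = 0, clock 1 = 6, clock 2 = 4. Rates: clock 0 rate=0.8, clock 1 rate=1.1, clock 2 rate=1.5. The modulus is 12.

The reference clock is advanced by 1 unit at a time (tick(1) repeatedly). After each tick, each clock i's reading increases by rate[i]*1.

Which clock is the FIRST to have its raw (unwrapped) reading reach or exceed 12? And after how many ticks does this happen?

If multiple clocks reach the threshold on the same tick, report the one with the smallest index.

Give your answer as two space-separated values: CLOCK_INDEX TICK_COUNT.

Answer: 1 6

Derivation:
clock 0: start=0, rate=0.8, needs 12-0 = 12; ticks = ceil(12/0.8) = ceil(15.0000) = 15; reading at tick 15 = 0 + 0.8*15 = 12.0000
clock 1: start=6, rate=1.1, needs 12-6 = 6; ticks = ceil(6/1.1) = ceil(5.4545) = 6; reading at tick 6 = 6 + 1.1*6 = 12.6000
clock 2: start=4, rate=1.5, needs 12-4 = 8; ticks = ceil(8/1.5) = ceil(5.3333) = 6; reading at tick 6 = 4 + 1.5*6 = 13.0000
Minimum tick count = 6; winners = [1, 2]; smallest index = 1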